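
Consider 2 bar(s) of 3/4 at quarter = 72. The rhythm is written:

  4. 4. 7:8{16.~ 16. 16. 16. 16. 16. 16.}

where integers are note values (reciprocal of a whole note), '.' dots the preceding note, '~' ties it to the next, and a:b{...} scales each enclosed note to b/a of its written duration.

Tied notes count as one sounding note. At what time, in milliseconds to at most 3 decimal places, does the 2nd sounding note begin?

1. 0.0ms @ 0 + 1250.0ms (3/2)
2. 1250.0ms @ 3/2 + 1250.0ms (3/2)
3. 2500.0ms @ 3 + 714.286ms (6/7)
4. 3214.286ms @ 27/7 + 357.143ms (3/7)
5. 3571.429ms @ 30/7 + 357.143ms (3/7)
6. 3928.571ms @ 33/7 + 357.143ms (3/7)
7. 4285.714ms @ 36/7 + 357.143ms (3/7)
8. 4642.857ms @ 39/7 + 357.143ms (3/7)

note 2 onset = 3/2b = 1250.0ms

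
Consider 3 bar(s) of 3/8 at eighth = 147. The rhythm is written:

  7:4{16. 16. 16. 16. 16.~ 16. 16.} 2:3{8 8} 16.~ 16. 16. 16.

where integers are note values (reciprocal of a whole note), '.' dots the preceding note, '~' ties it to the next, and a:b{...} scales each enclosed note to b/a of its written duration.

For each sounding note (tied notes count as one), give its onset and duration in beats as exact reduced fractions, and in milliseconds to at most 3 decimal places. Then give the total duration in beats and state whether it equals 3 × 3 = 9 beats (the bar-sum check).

1) 0.0ms=0b +174.927ms=3/7b
2) 174.927ms=3/7b +174.927ms=3/7b
3) 349.854ms=6/7b +174.927ms=3/7b
4) 524.781ms=9/7b +174.927ms=3/7b
5) 699.708ms=12/7b +349.854ms=6/7b
6) 1049.563ms=18/7b +174.927ms=3/7b
7) 1224.49ms=3b +612.245ms=3/2b
8) 1836.735ms=9/2b +612.245ms=3/2b
9) 2448.98ms=6b +612.245ms=3/2b
10) 3061.224ms=15/2b +306.122ms=3/4b
11) 3367.347ms=33/4b +306.122ms=3/4b
Σ=9b of 9 (147bpm 3/8) — PASS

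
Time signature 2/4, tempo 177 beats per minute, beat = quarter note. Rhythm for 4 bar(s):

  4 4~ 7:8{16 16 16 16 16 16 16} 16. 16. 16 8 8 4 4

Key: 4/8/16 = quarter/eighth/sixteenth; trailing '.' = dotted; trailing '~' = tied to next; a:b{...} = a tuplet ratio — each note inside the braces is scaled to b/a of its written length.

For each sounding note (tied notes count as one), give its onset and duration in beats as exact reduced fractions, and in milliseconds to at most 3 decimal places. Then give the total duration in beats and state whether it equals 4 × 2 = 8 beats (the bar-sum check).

1) 0.0ms=0b +338.983ms=1b
2) 338.983ms=1b +435.835ms=9/7b
3) 774.818ms=16/7b +96.852ms=2/7b
4) 871.671ms=18/7b +96.852ms=2/7b
5) 968.523ms=20/7b +96.852ms=2/7b
6) 1065.375ms=22/7b +96.852ms=2/7b
7) 1162.228ms=24/7b +96.852ms=2/7b
8) 1259.08ms=26/7b +96.852ms=2/7b
9) 1355.932ms=4b +127.119ms=3/8b
10) 1483.051ms=35/8b +127.119ms=3/8b
11) 1610.169ms=19/4b +84.746ms=1/4b
12) 1694.915ms=5b +169.492ms=1/2b
13) 1864.407ms=11/2b +169.492ms=1/2b
14) 2033.898ms=6b +338.983ms=1b
15) 2372.881ms=7b +338.983ms=1b
Σ=8b of 8 (177bpm 2/4) — PASS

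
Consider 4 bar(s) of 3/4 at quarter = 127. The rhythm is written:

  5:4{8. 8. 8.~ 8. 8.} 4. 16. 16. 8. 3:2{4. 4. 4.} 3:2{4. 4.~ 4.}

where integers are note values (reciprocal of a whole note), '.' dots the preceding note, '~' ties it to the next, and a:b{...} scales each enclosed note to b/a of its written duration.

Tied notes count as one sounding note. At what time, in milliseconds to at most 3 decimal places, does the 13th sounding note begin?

1. 0.0ms @ 0 + 283.465ms (3/5)
2. 283.465ms @ 3/5 + 283.465ms (3/5)
3. 566.929ms @ 6/5 + 566.929ms (6/5)
4. 1133.858ms @ 12/5 + 283.465ms (3/5)
5. 1417.323ms @ 3 + 708.661ms (3/2)
6. 2125.984ms @ 9/2 + 177.165ms (3/8)
7. 2303.15ms @ 39/8 + 177.165ms (3/8)
8. 2480.315ms @ 21/4 + 354.331ms (3/4)
9. 2834.646ms @ 6 + 472.441ms (1)
10. 3307.087ms @ 7 + 472.441ms (1)
11. 3779.528ms @ 8 + 472.441ms (1)
12. 4251.969ms @ 9 + 472.441ms (1)
13. 4724.409ms @ 10 + 944.882ms (2)

note 13 onset = 10b = 4724.409ms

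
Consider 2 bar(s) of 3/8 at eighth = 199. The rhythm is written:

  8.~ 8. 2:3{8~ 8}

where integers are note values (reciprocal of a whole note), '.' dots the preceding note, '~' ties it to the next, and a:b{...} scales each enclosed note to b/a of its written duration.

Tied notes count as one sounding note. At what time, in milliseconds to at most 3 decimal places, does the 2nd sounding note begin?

1. 0.0ms @ 0 + 904.523ms (3)
2. 904.523ms @ 3 + 904.523ms (3)

note 2 onset = 3b = 904.523ms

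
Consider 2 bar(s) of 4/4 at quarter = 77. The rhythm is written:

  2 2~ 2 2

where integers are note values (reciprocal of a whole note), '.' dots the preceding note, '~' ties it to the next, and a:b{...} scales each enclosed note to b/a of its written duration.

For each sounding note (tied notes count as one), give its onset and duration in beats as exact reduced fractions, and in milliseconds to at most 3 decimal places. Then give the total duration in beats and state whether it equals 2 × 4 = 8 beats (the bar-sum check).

1) 0.0ms=0b +1558.442ms=2b
2) 1558.442ms=2b +3116.883ms=4b
3) 4675.325ms=6b +1558.442ms=2b
Σ=8b of 8 (77bpm 4/4) — PASS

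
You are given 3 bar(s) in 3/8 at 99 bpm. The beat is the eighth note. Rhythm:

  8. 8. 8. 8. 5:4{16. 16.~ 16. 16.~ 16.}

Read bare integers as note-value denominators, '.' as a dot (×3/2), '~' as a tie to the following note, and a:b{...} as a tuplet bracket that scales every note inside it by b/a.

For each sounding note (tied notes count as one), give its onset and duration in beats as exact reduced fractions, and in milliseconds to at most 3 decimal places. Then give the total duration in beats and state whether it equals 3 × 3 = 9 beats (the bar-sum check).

1) 0.0ms=0b +909.091ms=3/2b
2) 909.091ms=3/2b +909.091ms=3/2b
3) 1818.182ms=3b +909.091ms=3/2b
4) 2727.273ms=9/2b +909.091ms=3/2b
5) 3636.364ms=6b +363.636ms=3/5b
6) 4000.0ms=33/5b +727.273ms=6/5b
7) 4727.273ms=39/5b +727.273ms=6/5b
Σ=9b of 9 (99bpm 3/8) — PASS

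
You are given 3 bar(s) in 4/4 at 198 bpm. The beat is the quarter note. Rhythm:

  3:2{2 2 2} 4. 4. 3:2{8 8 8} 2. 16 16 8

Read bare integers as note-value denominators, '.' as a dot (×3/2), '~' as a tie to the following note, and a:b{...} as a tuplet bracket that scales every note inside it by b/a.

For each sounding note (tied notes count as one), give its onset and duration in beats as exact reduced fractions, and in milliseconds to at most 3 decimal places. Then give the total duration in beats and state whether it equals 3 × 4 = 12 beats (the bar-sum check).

1) 0.0ms=0b +404.04ms=4/3b
2) 404.04ms=4/3b +404.04ms=4/3b
3) 808.081ms=8/3b +404.04ms=4/3b
4) 1212.121ms=4b +454.545ms=3/2b
5) 1666.667ms=11/2b +454.545ms=3/2b
6) 2121.212ms=7b +101.01ms=1/3b
7) 2222.222ms=22/3b +101.01ms=1/3b
8) 2323.232ms=23/3b +101.01ms=1/3b
9) 2424.242ms=8b +909.091ms=3b
10) 3333.333ms=11b +75.758ms=1/4b
11) 3409.091ms=45/4b +75.758ms=1/4b
12) 3484.848ms=23/2b +151.515ms=1/2b
Σ=12b of 12 (198bpm 4/4) — PASS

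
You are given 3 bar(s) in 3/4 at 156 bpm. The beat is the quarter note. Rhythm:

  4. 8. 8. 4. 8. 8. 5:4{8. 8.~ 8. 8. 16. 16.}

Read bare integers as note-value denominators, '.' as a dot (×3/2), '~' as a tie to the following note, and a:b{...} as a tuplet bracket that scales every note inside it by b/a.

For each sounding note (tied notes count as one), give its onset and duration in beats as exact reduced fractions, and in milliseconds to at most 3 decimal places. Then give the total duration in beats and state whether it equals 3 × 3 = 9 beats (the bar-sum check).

1) 0.0ms=0b +576.923ms=3/2b
2) 576.923ms=3/2b +288.462ms=3/4b
3) 865.385ms=9/4b +288.462ms=3/4b
4) 1153.846ms=3b +576.923ms=3/2b
5) 1730.769ms=9/2b +288.462ms=3/4b
6) 2019.231ms=21/4b +288.462ms=3/4b
7) 2307.692ms=6b +230.769ms=3/5b
8) 2538.462ms=33/5b +461.538ms=6/5b
9) 3000.0ms=39/5b +230.769ms=3/5b
10) 3230.769ms=42/5b +115.385ms=3/10b
11) 3346.154ms=87/10b +115.385ms=3/10b
Σ=9b of 9 (156bpm 3/4) — PASS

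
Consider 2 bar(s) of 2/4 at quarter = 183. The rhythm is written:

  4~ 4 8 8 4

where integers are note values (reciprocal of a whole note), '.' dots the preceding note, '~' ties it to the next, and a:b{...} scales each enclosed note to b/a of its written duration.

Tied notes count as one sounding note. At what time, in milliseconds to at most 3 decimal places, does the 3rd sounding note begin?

note 3 onset = 5/2b = 819.672ms

1. 0.0ms @ 0 + 655.738ms (2)
2. 655.738ms @ 2 + 163.934ms (1/2)
3. 819.672ms @ 5/2 + 163.934ms (1/2)
4. 983.607ms @ 3 + 327.869ms (1)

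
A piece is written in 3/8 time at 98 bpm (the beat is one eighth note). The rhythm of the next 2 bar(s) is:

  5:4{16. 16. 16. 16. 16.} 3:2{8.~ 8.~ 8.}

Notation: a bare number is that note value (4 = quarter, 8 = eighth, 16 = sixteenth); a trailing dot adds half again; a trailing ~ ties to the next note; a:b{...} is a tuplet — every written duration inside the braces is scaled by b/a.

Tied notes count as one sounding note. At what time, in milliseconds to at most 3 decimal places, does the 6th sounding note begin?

note 6 onset = 3b = 1836.735ms

1. 0.0ms @ 0 + 367.347ms (3/5)
2. 367.347ms @ 3/5 + 367.347ms (3/5)
3. 734.694ms @ 6/5 + 367.347ms (3/5)
4. 1102.041ms @ 9/5 + 367.347ms (3/5)
5. 1469.388ms @ 12/5 + 367.347ms (3/5)
6. 1836.735ms @ 3 + 1836.735ms (3)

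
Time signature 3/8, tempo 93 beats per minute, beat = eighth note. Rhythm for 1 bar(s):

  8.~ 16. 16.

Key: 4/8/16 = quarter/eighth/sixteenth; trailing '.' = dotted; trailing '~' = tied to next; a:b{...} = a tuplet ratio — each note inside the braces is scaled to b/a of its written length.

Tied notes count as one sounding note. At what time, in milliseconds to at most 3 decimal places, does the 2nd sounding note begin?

note 2 onset = 9/4b = 1451.613ms

1. 0.0ms @ 0 + 1451.613ms (9/4)
2. 1451.613ms @ 9/4 + 483.871ms (3/4)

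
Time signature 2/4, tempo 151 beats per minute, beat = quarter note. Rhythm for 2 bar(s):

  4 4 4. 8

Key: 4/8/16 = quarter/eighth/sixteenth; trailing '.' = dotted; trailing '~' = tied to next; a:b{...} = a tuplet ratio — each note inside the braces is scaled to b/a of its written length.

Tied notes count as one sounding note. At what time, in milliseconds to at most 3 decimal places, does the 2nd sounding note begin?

1. 0.0ms @ 0 + 397.351ms (1)
2. 397.351ms @ 1 + 397.351ms (1)
3. 794.702ms @ 2 + 596.026ms (3/2)
4. 1390.728ms @ 7/2 + 198.675ms (1/2)

note 2 onset = 1b = 397.351ms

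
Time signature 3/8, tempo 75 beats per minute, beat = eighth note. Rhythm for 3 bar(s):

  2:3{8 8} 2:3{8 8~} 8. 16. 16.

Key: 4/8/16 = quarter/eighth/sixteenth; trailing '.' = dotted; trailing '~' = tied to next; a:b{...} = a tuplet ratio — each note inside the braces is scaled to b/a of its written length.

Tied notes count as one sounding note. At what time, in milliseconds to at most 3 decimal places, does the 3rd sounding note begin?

1. 0.0ms @ 0 + 1200.0ms (3/2)
2. 1200.0ms @ 3/2 + 1200.0ms (3/2)
3. 2400.0ms @ 3 + 1200.0ms (3/2)
4. 3600.0ms @ 9/2 + 2400.0ms (3)
5. 6000.0ms @ 15/2 + 600.0ms (3/4)
6. 6600.0ms @ 33/4 + 600.0ms (3/4)

note 3 onset = 3b = 2400.0ms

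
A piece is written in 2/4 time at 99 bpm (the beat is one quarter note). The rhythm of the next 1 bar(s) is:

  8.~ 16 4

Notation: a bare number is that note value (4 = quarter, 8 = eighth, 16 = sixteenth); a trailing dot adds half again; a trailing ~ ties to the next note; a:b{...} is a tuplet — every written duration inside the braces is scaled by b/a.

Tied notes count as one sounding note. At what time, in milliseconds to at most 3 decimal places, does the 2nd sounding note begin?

1. 0.0ms @ 0 + 606.061ms (1)
2. 606.061ms @ 1 + 606.061ms (1)

note 2 onset = 1b = 606.061ms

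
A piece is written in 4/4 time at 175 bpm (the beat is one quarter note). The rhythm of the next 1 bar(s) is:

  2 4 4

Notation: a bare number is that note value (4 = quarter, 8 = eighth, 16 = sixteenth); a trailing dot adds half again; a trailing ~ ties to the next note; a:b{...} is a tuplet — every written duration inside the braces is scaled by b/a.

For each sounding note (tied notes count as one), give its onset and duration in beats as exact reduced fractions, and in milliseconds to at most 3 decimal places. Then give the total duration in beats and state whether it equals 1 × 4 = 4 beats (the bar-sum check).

1) 0.0ms=0b +685.714ms=2b
2) 685.714ms=2b +342.857ms=1b
3) 1028.571ms=3b +342.857ms=1b
Σ=4b of 4 (175bpm 4/4) — PASS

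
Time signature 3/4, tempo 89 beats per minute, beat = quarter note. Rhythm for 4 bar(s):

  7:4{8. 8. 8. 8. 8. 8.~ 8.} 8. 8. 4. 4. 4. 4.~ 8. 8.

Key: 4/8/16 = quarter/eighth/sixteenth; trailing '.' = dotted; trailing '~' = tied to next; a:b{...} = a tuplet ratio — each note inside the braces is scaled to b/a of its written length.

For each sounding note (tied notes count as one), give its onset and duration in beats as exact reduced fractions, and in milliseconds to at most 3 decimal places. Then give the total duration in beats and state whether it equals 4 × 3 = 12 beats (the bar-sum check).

1) 0.0ms=0b +288.925ms=3/7b
2) 288.925ms=3/7b +288.925ms=3/7b
3) 577.849ms=6/7b +288.925ms=3/7b
4) 866.774ms=9/7b +288.925ms=3/7b
5) 1155.698ms=12/7b +288.925ms=3/7b
6) 1444.623ms=15/7b +577.849ms=6/7b
7) 2022.472ms=3b +505.618ms=3/4b
8) 2528.09ms=15/4b +505.618ms=3/4b
9) 3033.708ms=9/2b +1011.236ms=3/2b
10) 4044.944ms=6b +1011.236ms=3/2b
11) 5056.18ms=15/2b +1011.236ms=3/2b
12) 6067.416ms=9b +1516.854ms=9/4b
13) 7584.27ms=45/4b +505.618ms=3/4b
Σ=12b of 12 (89bpm 3/4) — PASS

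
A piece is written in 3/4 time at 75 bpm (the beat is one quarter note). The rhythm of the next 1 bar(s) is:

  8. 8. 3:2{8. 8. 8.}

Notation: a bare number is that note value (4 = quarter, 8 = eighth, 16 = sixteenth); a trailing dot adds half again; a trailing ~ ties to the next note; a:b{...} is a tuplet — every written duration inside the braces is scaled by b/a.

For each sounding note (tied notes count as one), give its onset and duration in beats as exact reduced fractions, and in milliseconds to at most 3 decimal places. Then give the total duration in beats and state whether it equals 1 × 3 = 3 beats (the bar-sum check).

1) 0.0ms=0b +600.0ms=3/4b
2) 600.0ms=3/4b +600.0ms=3/4b
3) 1200.0ms=3/2b +400.0ms=1/2b
4) 1600.0ms=2b +400.0ms=1/2b
5) 2000.0ms=5/2b +400.0ms=1/2b
Σ=3b of 3 (75bpm 3/4) — PASS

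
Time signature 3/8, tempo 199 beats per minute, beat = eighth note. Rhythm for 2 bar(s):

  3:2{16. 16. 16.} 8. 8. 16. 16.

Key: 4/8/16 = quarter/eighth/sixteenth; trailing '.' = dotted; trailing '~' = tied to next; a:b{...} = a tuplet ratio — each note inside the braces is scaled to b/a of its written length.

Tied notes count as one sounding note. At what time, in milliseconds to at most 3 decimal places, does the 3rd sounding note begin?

note 3 onset = 1b = 301.508ms

1. 0.0ms @ 0 + 150.754ms (1/2)
2. 150.754ms @ 1/2 + 150.754ms (1/2)
3. 301.508ms @ 1 + 150.754ms (1/2)
4. 452.261ms @ 3/2 + 452.261ms (3/2)
5. 904.523ms @ 3 + 452.261ms (3/2)
6. 1356.784ms @ 9/2 + 226.131ms (3/4)
7. 1582.915ms @ 21/4 + 226.131ms (3/4)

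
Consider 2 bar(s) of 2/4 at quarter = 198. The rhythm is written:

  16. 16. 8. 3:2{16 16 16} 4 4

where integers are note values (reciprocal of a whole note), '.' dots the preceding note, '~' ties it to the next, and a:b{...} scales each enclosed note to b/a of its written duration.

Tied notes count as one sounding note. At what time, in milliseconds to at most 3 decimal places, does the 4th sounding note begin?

1. 0.0ms @ 0 + 113.636ms (3/8)
2. 113.636ms @ 3/8 + 113.636ms (3/8)
3. 227.273ms @ 3/4 + 227.273ms (3/4)
4. 454.545ms @ 3/2 + 50.505ms (1/6)
5. 505.051ms @ 5/3 + 50.505ms (1/6)
6. 555.556ms @ 11/6 + 50.505ms (1/6)
7. 606.061ms @ 2 + 303.03ms (1)
8. 909.091ms @ 3 + 303.03ms (1)

note 4 onset = 3/2b = 454.545ms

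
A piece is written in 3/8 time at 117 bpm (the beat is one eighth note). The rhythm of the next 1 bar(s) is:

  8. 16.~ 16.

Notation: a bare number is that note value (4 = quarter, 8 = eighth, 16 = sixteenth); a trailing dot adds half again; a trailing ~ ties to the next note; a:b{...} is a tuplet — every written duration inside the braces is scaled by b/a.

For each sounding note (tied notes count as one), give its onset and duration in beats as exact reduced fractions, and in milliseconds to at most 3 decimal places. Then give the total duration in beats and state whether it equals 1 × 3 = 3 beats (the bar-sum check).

1) 0.0ms=0b +769.231ms=3/2b
2) 769.231ms=3/2b +769.231ms=3/2b
Σ=3b of 3 (117bpm 3/8) — PASS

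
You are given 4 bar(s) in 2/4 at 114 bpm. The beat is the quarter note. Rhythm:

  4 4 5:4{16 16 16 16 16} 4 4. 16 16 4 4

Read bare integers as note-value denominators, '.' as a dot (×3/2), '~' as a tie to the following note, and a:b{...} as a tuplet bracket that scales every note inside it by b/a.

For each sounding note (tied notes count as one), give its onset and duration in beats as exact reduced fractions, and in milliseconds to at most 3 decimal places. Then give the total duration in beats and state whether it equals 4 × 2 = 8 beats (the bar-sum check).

1) 0.0ms=0b +526.316ms=1b
2) 526.316ms=1b +526.316ms=1b
3) 1052.632ms=2b +105.263ms=1/5b
4) 1157.895ms=11/5b +105.263ms=1/5b
5) 1263.158ms=12/5b +105.263ms=1/5b
6) 1368.421ms=13/5b +105.263ms=1/5b
7) 1473.684ms=14/5b +105.263ms=1/5b
8) 1578.947ms=3b +526.316ms=1b
9) 2105.263ms=4b +789.474ms=3/2b
10) 2894.737ms=11/2b +131.579ms=1/4b
11) 3026.316ms=23/4b +131.579ms=1/4b
12) 3157.895ms=6b +526.316ms=1b
13) 3684.211ms=7b +526.316ms=1b
Σ=8b of 8 (114bpm 2/4) — PASS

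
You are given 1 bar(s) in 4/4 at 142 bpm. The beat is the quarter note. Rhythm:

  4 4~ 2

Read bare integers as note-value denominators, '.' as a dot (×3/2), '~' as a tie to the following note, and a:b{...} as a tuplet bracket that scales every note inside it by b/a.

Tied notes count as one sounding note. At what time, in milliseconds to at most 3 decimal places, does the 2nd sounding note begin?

note 2 onset = 1b = 422.535ms

1. 0.0ms @ 0 + 422.535ms (1)
2. 422.535ms @ 1 + 1267.606ms (3)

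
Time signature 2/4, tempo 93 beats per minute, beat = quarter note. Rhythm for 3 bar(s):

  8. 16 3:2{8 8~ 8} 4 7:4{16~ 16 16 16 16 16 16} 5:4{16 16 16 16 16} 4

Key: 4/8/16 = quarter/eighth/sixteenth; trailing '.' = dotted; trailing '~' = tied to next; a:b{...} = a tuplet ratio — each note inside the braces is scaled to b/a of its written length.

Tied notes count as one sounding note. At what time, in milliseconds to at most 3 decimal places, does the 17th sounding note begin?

note 17 onset = 5b = 3225.806ms

1. 0.0ms @ 0 + 483.871ms (3/4)
2. 483.871ms @ 3/4 + 161.29ms (1/4)
3. 645.161ms @ 1 + 215.054ms (1/3)
4. 860.215ms @ 4/3 + 430.108ms (2/3)
5. 1290.323ms @ 2 + 645.161ms (1)
6. 1935.484ms @ 3 + 184.332ms (2/7)
7. 2119.816ms @ 23/7 + 92.166ms (1/7)
8. 2211.982ms @ 24/7 + 92.166ms (1/7)
9. 2304.147ms @ 25/7 + 92.166ms (1/7)
10. 2396.313ms @ 26/7 + 92.166ms (1/7)
11. 2488.479ms @ 27/7 + 92.166ms (1/7)
12. 2580.645ms @ 4 + 129.032ms (1/5)
13. 2709.677ms @ 21/5 + 129.032ms (1/5)
14. 2838.71ms @ 22/5 + 129.032ms (1/5)
15. 2967.742ms @ 23/5 + 129.032ms (1/5)
16. 3096.774ms @ 24/5 + 129.032ms (1/5)
17. 3225.806ms @ 5 + 645.161ms (1)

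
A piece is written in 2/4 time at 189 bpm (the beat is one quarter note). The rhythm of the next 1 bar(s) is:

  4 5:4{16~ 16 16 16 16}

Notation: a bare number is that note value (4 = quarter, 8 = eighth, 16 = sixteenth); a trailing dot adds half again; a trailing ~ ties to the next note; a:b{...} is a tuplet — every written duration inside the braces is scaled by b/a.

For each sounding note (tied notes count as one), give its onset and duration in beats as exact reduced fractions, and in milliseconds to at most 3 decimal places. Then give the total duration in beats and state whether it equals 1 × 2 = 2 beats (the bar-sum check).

1) 0.0ms=0b +317.46ms=1b
2) 317.46ms=1b +126.984ms=2/5b
3) 444.444ms=7/5b +63.492ms=1/5b
4) 507.937ms=8/5b +63.492ms=1/5b
5) 571.429ms=9/5b +63.492ms=1/5b
Σ=2b of 2 (189bpm 2/4) — PASS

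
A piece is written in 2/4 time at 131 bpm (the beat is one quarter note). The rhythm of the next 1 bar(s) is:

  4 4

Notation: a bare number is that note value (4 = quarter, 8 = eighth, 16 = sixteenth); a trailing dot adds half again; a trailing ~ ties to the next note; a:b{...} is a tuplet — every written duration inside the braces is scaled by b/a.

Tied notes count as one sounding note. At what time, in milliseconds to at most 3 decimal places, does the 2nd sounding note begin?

note 2 onset = 1b = 458.015ms

1. 0.0ms @ 0 + 458.015ms (1)
2. 458.015ms @ 1 + 458.015ms (1)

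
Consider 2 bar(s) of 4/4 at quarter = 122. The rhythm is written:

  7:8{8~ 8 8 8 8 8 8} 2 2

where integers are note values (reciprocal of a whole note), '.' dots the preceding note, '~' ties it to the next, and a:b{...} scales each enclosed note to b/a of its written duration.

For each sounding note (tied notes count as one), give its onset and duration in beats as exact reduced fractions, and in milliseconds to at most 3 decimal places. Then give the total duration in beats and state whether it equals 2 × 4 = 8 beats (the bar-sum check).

1) 0.0ms=0b +562.061ms=8/7b
2) 562.061ms=8/7b +281.03ms=4/7b
3) 843.091ms=12/7b +281.03ms=4/7b
4) 1124.122ms=16/7b +281.03ms=4/7b
5) 1405.152ms=20/7b +281.03ms=4/7b
6) 1686.183ms=24/7b +281.03ms=4/7b
7) 1967.213ms=4b +983.607ms=2b
8) 2950.82ms=6b +983.607ms=2b
Σ=8b of 8 (122bpm 4/4) — PASS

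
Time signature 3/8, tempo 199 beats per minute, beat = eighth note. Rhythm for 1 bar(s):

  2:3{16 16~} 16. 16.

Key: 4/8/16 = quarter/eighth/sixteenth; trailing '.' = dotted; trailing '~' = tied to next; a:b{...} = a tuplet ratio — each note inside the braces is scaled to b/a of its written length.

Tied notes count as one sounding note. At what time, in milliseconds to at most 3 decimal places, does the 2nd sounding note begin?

1. 0.0ms @ 0 + 226.131ms (3/4)
2. 226.131ms @ 3/4 + 452.261ms (3/2)
3. 678.392ms @ 9/4 + 226.131ms (3/4)

note 2 onset = 3/4b = 226.131ms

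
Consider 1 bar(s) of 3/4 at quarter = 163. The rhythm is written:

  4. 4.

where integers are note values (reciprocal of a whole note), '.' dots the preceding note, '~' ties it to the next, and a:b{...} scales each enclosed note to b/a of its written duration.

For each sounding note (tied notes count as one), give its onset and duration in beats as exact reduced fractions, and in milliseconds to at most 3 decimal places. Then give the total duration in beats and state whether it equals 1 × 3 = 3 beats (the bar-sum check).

1) 0.0ms=0b +552.147ms=3/2b
2) 552.147ms=3/2b +552.147ms=3/2b
Σ=3b of 3 (163bpm 3/4) — PASS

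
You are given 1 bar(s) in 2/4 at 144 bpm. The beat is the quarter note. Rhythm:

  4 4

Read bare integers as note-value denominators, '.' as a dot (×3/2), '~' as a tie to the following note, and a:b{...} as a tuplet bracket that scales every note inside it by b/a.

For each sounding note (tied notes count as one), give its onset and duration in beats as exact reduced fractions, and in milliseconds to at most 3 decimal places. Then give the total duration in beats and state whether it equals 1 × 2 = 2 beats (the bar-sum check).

1) 0.0ms=0b +416.667ms=1b
2) 416.667ms=1b +416.667ms=1b
Σ=2b of 2 (144bpm 2/4) — PASS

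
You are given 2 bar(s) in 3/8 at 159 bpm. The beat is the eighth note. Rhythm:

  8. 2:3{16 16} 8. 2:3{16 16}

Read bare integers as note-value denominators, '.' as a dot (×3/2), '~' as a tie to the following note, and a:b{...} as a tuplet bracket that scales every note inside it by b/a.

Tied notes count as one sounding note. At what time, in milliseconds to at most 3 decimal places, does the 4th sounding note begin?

note 4 onset = 3b = 1132.075ms

1. 0.0ms @ 0 + 566.038ms (3/2)
2. 566.038ms @ 3/2 + 283.019ms (3/4)
3. 849.057ms @ 9/4 + 283.019ms (3/4)
4. 1132.075ms @ 3 + 566.038ms (3/2)
5. 1698.113ms @ 9/2 + 283.019ms (3/4)
6. 1981.132ms @ 21/4 + 283.019ms (3/4)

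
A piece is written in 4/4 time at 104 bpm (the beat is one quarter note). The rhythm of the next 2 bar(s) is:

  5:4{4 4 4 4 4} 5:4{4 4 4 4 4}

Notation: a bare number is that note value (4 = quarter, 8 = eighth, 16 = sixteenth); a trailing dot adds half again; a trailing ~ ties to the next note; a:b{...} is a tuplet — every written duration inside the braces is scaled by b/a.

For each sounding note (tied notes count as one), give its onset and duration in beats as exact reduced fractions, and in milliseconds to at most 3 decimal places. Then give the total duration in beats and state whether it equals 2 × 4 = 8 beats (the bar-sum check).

1) 0.0ms=0b +461.538ms=4/5b
2) 461.538ms=4/5b +461.538ms=4/5b
3) 923.077ms=8/5b +461.538ms=4/5b
4) 1384.615ms=12/5b +461.538ms=4/5b
5) 1846.154ms=16/5b +461.538ms=4/5b
6) 2307.692ms=4b +461.538ms=4/5b
7) 2769.231ms=24/5b +461.538ms=4/5b
8) 3230.769ms=28/5b +461.538ms=4/5b
9) 3692.308ms=32/5b +461.538ms=4/5b
10) 4153.846ms=36/5b +461.538ms=4/5b
Σ=8b of 8 (104bpm 4/4) — PASS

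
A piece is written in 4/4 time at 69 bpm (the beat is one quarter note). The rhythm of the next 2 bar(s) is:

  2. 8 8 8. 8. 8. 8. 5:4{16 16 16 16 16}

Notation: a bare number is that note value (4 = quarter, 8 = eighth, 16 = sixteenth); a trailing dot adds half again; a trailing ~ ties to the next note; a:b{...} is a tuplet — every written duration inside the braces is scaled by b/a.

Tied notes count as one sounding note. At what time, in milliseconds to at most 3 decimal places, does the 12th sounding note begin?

1. 0.0ms @ 0 + 2608.696ms (3)
2. 2608.696ms @ 3 + 434.783ms (1/2)
3. 3043.478ms @ 7/2 + 434.783ms (1/2)
4. 3478.261ms @ 4 + 652.174ms (3/4)
5. 4130.435ms @ 19/4 + 652.174ms (3/4)
6. 4782.609ms @ 11/2 + 652.174ms (3/4)
7. 5434.783ms @ 25/4 + 652.174ms (3/4)
8. 6086.957ms @ 7 + 173.913ms (1/5)
9. 6260.87ms @ 36/5 + 173.913ms (1/5)
10. 6434.783ms @ 37/5 + 173.913ms (1/5)
11. 6608.696ms @ 38/5 + 173.913ms (1/5)
12. 6782.609ms @ 39/5 + 173.913ms (1/5)

note 12 onset = 39/5b = 6782.609ms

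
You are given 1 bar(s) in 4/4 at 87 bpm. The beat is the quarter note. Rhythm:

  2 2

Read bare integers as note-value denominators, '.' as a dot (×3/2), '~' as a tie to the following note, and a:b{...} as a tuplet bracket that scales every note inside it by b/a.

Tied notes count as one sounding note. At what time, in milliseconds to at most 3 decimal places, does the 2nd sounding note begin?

note 2 onset = 2b = 1379.31ms

1. 0.0ms @ 0 + 1379.31ms (2)
2. 1379.31ms @ 2 + 1379.31ms (2)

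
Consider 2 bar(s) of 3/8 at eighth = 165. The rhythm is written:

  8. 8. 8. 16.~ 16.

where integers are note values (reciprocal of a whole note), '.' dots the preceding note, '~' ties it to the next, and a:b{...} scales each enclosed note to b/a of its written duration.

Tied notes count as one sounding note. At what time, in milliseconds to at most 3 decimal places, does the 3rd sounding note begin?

1. 0.0ms @ 0 + 545.455ms (3/2)
2. 545.455ms @ 3/2 + 545.455ms (3/2)
3. 1090.909ms @ 3 + 545.455ms (3/2)
4. 1636.364ms @ 9/2 + 545.455ms (3/2)

note 3 onset = 3b = 1090.909ms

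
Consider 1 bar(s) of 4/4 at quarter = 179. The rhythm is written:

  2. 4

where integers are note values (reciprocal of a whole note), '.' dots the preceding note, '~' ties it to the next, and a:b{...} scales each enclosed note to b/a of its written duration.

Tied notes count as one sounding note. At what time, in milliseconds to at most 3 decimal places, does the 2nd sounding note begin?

1. 0.0ms @ 0 + 1005.587ms (3)
2. 1005.587ms @ 3 + 335.196ms (1)

note 2 onset = 3b = 1005.587ms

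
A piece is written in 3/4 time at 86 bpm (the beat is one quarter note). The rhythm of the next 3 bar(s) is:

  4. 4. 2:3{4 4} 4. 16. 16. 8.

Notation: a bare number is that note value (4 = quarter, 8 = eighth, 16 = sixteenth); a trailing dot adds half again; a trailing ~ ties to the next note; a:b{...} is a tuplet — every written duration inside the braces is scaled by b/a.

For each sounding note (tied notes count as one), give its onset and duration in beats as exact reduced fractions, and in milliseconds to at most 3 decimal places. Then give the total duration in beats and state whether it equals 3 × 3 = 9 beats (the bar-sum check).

1) 0.0ms=0b +1046.512ms=3/2b
2) 1046.512ms=3/2b +1046.512ms=3/2b
3) 2093.023ms=3b +1046.512ms=3/2b
4) 3139.535ms=9/2b +1046.512ms=3/2b
5) 4186.047ms=6b +1046.512ms=3/2b
6) 5232.558ms=15/2b +261.628ms=3/8b
7) 5494.186ms=63/8b +261.628ms=3/8b
8) 5755.814ms=33/4b +523.256ms=3/4b
Σ=9b of 9 (86bpm 3/4) — PASS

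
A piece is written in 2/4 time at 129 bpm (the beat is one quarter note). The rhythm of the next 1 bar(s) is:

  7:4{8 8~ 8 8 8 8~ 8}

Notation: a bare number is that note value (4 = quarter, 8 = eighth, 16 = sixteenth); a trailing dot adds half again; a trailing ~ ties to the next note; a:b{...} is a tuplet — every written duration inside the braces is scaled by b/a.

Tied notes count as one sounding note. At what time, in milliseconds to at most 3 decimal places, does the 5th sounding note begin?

1. 0.0ms @ 0 + 132.89ms (2/7)
2. 132.89ms @ 2/7 + 265.781ms (4/7)
3. 398.671ms @ 6/7 + 132.89ms (2/7)
4. 531.561ms @ 8/7 + 132.89ms (2/7)
5. 664.452ms @ 10/7 + 265.781ms (4/7)

note 5 onset = 10/7b = 664.452ms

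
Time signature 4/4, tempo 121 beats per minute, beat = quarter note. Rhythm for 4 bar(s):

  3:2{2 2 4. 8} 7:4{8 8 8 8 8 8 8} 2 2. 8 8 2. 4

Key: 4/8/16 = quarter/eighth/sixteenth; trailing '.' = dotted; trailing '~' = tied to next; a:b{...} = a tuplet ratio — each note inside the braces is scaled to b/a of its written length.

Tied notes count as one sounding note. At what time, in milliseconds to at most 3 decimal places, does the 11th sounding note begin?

1. 0.0ms @ 0 + 661.157ms (4/3)
2. 661.157ms @ 4/3 + 661.157ms (4/3)
3. 1322.314ms @ 8/3 + 495.868ms (1)
4. 1818.182ms @ 11/3 + 165.289ms (1/3)
5. 1983.471ms @ 4 + 141.677ms (2/7)
6. 2125.148ms @ 30/7 + 141.677ms (2/7)
7. 2266.824ms @ 32/7 + 141.677ms (2/7)
8. 2408.501ms @ 34/7 + 141.677ms (2/7)
9. 2550.177ms @ 36/7 + 141.677ms (2/7)
10. 2691.854ms @ 38/7 + 141.677ms (2/7)
11. 2833.53ms @ 40/7 + 141.677ms (2/7)
12. 2975.207ms @ 6 + 991.736ms (2)
13. 3966.942ms @ 8 + 1487.603ms (3)
14. 5454.545ms @ 11 + 247.934ms (1/2)
15. 5702.479ms @ 23/2 + 247.934ms (1/2)
16. 5950.413ms @ 12 + 1487.603ms (3)
17. 7438.017ms @ 15 + 495.868ms (1)

note 11 onset = 40/7b = 2833.53ms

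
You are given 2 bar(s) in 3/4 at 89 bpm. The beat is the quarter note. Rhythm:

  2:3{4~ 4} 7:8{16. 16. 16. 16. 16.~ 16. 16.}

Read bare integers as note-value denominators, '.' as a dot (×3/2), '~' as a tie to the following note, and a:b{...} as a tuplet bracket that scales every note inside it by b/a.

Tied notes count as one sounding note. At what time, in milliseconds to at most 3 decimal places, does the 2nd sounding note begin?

1. 0.0ms @ 0 + 2022.472ms (3)
2. 2022.472ms @ 3 + 288.925ms (3/7)
3. 2311.396ms @ 24/7 + 288.925ms (3/7)
4. 2600.321ms @ 27/7 + 288.925ms (3/7)
5. 2889.246ms @ 30/7 + 288.925ms (3/7)
6. 3178.17ms @ 33/7 + 577.849ms (6/7)
7. 3756.019ms @ 39/7 + 288.925ms (3/7)

note 2 onset = 3b = 2022.472ms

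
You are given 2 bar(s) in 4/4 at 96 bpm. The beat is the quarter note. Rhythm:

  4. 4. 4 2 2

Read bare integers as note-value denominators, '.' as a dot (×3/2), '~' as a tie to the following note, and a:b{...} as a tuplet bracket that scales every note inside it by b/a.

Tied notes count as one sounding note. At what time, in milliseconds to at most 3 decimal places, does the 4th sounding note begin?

1. 0.0ms @ 0 + 937.5ms (3/2)
2. 937.5ms @ 3/2 + 937.5ms (3/2)
3. 1875.0ms @ 3 + 625.0ms (1)
4. 2500.0ms @ 4 + 1250.0ms (2)
5. 3750.0ms @ 6 + 1250.0ms (2)

note 4 onset = 4b = 2500.0ms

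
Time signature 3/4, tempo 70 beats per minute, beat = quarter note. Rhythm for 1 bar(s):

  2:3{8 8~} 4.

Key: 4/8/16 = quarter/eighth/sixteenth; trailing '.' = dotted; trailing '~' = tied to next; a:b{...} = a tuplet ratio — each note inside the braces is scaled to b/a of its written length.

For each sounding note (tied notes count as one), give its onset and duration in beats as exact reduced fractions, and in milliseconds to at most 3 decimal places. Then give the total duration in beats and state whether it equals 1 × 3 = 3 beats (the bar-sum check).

1) 0.0ms=0b +642.857ms=3/4b
2) 642.857ms=3/4b +1928.571ms=9/4b
Σ=3b of 3 (70bpm 3/4) — PASS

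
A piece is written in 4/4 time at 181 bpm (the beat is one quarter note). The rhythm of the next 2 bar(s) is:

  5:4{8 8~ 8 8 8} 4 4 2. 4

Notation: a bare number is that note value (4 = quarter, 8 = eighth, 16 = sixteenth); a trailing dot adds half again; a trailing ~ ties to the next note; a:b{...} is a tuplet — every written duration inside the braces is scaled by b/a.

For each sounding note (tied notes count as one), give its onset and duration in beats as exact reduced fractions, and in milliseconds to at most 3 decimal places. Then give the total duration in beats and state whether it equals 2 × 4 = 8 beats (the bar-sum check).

1) 0.0ms=0b +132.597ms=2/5b
2) 132.597ms=2/5b +265.193ms=4/5b
3) 397.79ms=6/5b +132.597ms=2/5b
4) 530.387ms=8/5b +132.597ms=2/5b
5) 662.983ms=2b +331.492ms=1b
6) 994.475ms=3b +331.492ms=1b
7) 1325.967ms=4b +994.475ms=3b
8) 2320.442ms=7b +331.492ms=1b
Σ=8b of 8 (181bpm 4/4) — PASS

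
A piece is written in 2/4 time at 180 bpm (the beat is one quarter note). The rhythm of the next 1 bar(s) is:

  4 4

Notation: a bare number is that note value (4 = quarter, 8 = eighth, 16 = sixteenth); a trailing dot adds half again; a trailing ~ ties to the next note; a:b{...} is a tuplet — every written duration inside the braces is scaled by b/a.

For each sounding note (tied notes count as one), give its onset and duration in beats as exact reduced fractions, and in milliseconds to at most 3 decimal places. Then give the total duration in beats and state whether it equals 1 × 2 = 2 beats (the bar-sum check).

1) 0.0ms=0b +333.333ms=1b
2) 333.333ms=1b +333.333ms=1b
Σ=2b of 2 (180bpm 2/4) — PASS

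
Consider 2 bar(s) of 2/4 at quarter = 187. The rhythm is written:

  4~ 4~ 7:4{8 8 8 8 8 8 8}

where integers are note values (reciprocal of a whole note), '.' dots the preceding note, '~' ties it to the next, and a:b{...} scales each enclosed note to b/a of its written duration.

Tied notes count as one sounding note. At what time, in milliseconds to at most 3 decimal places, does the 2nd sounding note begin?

1. 0.0ms @ 0 + 733.384ms (16/7)
2. 733.384ms @ 16/7 + 91.673ms (2/7)
3. 825.057ms @ 18/7 + 91.673ms (2/7)
4. 916.73ms @ 20/7 + 91.673ms (2/7)
5. 1008.403ms @ 22/7 + 91.673ms (2/7)
6. 1100.076ms @ 24/7 + 91.673ms (2/7)
7. 1191.749ms @ 26/7 + 91.673ms (2/7)

note 2 onset = 16/7b = 733.384ms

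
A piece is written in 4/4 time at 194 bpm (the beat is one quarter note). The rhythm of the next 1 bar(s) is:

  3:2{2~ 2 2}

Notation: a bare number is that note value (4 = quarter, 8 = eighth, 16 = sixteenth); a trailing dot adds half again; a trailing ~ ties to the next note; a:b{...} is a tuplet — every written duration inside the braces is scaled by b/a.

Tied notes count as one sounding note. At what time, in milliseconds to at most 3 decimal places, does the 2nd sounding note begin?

note 2 onset = 8/3b = 824.742ms

1. 0.0ms @ 0 + 824.742ms (8/3)
2. 824.742ms @ 8/3 + 412.371ms (4/3)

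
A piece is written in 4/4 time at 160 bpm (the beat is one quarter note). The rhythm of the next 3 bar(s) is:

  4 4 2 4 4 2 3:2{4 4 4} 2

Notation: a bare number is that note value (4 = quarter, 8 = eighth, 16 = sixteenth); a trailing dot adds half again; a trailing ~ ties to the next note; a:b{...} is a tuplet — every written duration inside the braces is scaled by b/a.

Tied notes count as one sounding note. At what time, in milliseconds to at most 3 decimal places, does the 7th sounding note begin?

note 7 onset = 8b = 3000.0ms

1. 0.0ms @ 0 + 375.0ms (1)
2. 375.0ms @ 1 + 375.0ms (1)
3. 750.0ms @ 2 + 750.0ms (2)
4. 1500.0ms @ 4 + 375.0ms (1)
5. 1875.0ms @ 5 + 375.0ms (1)
6. 2250.0ms @ 6 + 750.0ms (2)
7. 3000.0ms @ 8 + 250.0ms (2/3)
8. 3250.0ms @ 26/3 + 250.0ms (2/3)
9. 3500.0ms @ 28/3 + 250.0ms (2/3)
10. 3750.0ms @ 10 + 750.0ms (2)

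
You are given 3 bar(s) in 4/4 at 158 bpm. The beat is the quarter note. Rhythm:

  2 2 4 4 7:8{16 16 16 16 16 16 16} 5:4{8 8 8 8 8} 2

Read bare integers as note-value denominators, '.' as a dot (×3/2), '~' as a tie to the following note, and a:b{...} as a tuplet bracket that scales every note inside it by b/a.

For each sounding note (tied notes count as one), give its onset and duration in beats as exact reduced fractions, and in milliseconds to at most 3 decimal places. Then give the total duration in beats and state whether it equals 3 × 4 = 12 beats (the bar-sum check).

1) 0.0ms=0b +759.494ms=2b
2) 759.494ms=2b +759.494ms=2b
3) 1518.987ms=4b +379.747ms=1b
4) 1898.734ms=5b +379.747ms=1b
5) 2278.481ms=6b +108.499ms=2/7b
6) 2386.98ms=44/7b +108.499ms=2/7b
7) 2495.479ms=46/7b +108.499ms=2/7b
8) 2603.978ms=48/7b +108.499ms=2/7b
9) 2712.477ms=50/7b +108.499ms=2/7b
10) 2820.976ms=52/7b +108.499ms=2/7b
11) 2929.476ms=54/7b +108.499ms=2/7b
12) 3037.975ms=8b +151.899ms=2/5b
13) 3189.873ms=42/5b +151.899ms=2/5b
14) 3341.772ms=44/5b +151.899ms=2/5b
15) 3493.671ms=46/5b +151.899ms=2/5b
16) 3645.57ms=48/5b +151.899ms=2/5b
17) 3797.468ms=10b +759.494ms=2b
Σ=12b of 12 (158bpm 4/4) — PASS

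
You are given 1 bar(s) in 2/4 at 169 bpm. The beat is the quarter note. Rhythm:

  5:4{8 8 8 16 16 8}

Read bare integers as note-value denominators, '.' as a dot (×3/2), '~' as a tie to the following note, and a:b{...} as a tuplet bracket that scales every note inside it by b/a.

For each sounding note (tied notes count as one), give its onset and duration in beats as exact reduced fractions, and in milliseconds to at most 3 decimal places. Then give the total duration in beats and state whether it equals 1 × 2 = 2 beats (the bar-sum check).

1) 0.0ms=0b +142.012ms=2/5b
2) 142.012ms=2/5b +142.012ms=2/5b
3) 284.024ms=4/5b +142.012ms=2/5b
4) 426.036ms=6/5b +71.006ms=1/5b
5) 497.041ms=7/5b +71.006ms=1/5b
6) 568.047ms=8/5b +142.012ms=2/5b
Σ=2b of 2 (169bpm 2/4) — PASS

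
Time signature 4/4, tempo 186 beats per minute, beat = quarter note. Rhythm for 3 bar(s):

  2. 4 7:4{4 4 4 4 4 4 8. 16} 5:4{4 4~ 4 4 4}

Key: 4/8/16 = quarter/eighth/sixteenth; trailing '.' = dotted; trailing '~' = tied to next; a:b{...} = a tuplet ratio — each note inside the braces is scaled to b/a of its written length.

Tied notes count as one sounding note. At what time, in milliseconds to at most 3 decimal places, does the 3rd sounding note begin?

note 3 onset = 4b = 1290.323ms

1. 0.0ms @ 0 + 967.742ms (3)
2. 967.742ms @ 3 + 322.581ms (1)
3. 1290.323ms @ 4 + 184.332ms (4/7)
4. 1474.654ms @ 32/7 + 184.332ms (4/7)
5. 1658.986ms @ 36/7 + 184.332ms (4/7)
6. 1843.318ms @ 40/7 + 184.332ms (4/7)
7. 2027.65ms @ 44/7 + 184.332ms (4/7)
8. 2211.982ms @ 48/7 + 184.332ms (4/7)
9. 2396.313ms @ 52/7 + 138.249ms (3/7)
10. 2534.562ms @ 55/7 + 46.083ms (1/7)
11. 2580.645ms @ 8 + 258.065ms (4/5)
12. 2838.71ms @ 44/5 + 516.129ms (8/5)
13. 3354.839ms @ 52/5 + 258.065ms (4/5)
14. 3612.903ms @ 56/5 + 258.065ms (4/5)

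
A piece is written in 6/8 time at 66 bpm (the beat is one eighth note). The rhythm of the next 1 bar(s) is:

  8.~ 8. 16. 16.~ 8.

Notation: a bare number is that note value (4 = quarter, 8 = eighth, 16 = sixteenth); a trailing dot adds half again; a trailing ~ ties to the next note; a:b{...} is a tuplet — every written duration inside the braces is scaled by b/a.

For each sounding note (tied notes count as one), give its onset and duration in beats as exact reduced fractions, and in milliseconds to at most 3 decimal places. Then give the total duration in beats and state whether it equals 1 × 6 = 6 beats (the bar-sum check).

1) 0.0ms=0b +2727.273ms=3b
2) 2727.273ms=3b +681.818ms=3/4b
3) 3409.091ms=15/4b +2045.455ms=9/4b
Σ=6b of 6 (66bpm 6/8) — PASS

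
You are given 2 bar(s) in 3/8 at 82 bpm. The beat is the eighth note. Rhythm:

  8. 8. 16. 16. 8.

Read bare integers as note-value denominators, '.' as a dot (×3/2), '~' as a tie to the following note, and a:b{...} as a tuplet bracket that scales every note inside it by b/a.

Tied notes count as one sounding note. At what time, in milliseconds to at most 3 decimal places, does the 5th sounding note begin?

1. 0.0ms @ 0 + 1097.561ms (3/2)
2. 1097.561ms @ 3/2 + 1097.561ms (3/2)
3. 2195.122ms @ 3 + 548.78ms (3/4)
4. 2743.902ms @ 15/4 + 548.78ms (3/4)
5. 3292.683ms @ 9/2 + 1097.561ms (3/2)

note 5 onset = 9/2b = 3292.683ms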